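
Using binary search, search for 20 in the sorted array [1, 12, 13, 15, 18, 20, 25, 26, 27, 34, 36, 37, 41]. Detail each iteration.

Binary search for 20 in [1, 12, 13, 15, 18, 20, 25, 26, 27, 34, 36, 37, 41]:

lo=0, hi=12, mid=6, arr[mid]=25 -> 25 > 20, search left half
lo=0, hi=5, mid=2, arr[mid]=13 -> 13 < 20, search right half
lo=3, hi=5, mid=4, arr[mid]=18 -> 18 < 20, search right half
lo=5, hi=5, mid=5, arr[mid]=20 -> Found target at index 5!

Binary search finds 20 at index 5 after 4 comparisons. The search repeatedly halves the search space by comparing with the middle element.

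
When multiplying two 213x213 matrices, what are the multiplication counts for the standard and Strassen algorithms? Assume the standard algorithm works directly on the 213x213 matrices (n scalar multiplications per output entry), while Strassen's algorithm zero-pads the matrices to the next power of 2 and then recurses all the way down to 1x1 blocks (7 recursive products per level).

Matrix multiplication for 213x213 matrices:

Strassen's algorithm requires power-of-2 dimensions. Pad 213x213 to 256x256 (next power of 2).

Standard algorithm: 213^3 = 9663597 multiplications
Strassen's algorithm: 7^(log2(256)) = 7^8 = 5764801 multiplications
Savings: 9663597 - 5764801 = 3898796 multiplications

Standard: 9663597 multiplications (213^3). Strassen: 5764801 multiplications (7^8, after padding to 256x256). Strassen reduces 8 recursive multiplications to 7 at each level.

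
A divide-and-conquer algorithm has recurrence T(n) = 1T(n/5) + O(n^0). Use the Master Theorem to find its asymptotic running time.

Master Theorem for T(n) = 1T(n/5) + O(n^0):

a = 1, b = 5, c = 0
log_b(a) = log_5(1) = 0.0000

Case 2: c = 0 = log_5(1) = 0.0000
T(n) = O(n^0 log n) = O(log n)

For T(n) = 1T(n/5) + O(n^0): log_5(1) = 0.0000. This is Case 2 of the Master Theorem (c = log_b(a), equal work at all levels), giving O(log n).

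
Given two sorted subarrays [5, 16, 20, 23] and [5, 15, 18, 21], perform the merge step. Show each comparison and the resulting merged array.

Merging process:

Compare 5 vs 5: take 5 from left. Merged: [5]
Compare 16 vs 5: take 5 from right. Merged: [5, 5]
Compare 16 vs 15: take 15 from right. Merged: [5, 5, 15]
Compare 16 vs 18: take 16 from left. Merged: [5, 5, 15, 16]
Compare 20 vs 18: take 18 from right. Merged: [5, 5, 15, 16, 18]
Compare 20 vs 21: take 20 from left. Merged: [5, 5, 15, 16, 18, 20]
Compare 23 vs 21: take 21 from right. Merged: [5, 5, 15, 16, 18, 20, 21]
Append remaining from left: [23]. Merged: [5, 5, 15, 16, 18, 20, 21, 23]

Final merged array: [5, 5, 15, 16, 18, 20, 21, 23]
Total comparisons: 7

The merged array is [5, 5, 15, 16, 18, 20, 21, 23], requiring 7 comparisons. The merge step runs in O(n) time where n is the total number of elements.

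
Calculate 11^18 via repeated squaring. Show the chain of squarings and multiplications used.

Computing 11^18 by squaring (build up from 11^1; each line after the first costs one multiplication):

11^1 = 11
11^2 = (11^1)^2 = 11^2 = 121
11^4 = (11^2)^2 = 121^2 = 14641
11^8 = (11^4)^2 = 14641^2 = 214358881
11^9 = 11 * 11^8 = 11 * 214358881 = 2357947691
11^18 = (11^9)^2 = 2357947691^2 = 5559917313492231481

Result: 5559917313492231481
Multiplications needed: 5 (5 lines after 11^1)

11^18 = 5559917313492231481. Using exponentiation by squaring, this requires 5 multiplications. The key idea: if the exponent is even, square the half-power; if odd, multiply by the base once.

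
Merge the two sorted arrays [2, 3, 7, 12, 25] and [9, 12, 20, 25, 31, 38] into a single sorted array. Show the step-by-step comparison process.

Merging process:

Compare 2 vs 9: take 2 from left. Merged: [2]
Compare 3 vs 9: take 3 from left. Merged: [2, 3]
Compare 7 vs 9: take 7 from left. Merged: [2, 3, 7]
Compare 12 vs 9: take 9 from right. Merged: [2, 3, 7, 9]
Compare 12 vs 12: take 12 from left. Merged: [2, 3, 7, 9, 12]
Compare 25 vs 12: take 12 from right. Merged: [2, 3, 7, 9, 12, 12]
Compare 25 vs 20: take 20 from right. Merged: [2, 3, 7, 9, 12, 12, 20]
Compare 25 vs 25: take 25 from left. Merged: [2, 3, 7, 9, 12, 12, 20, 25]
Append remaining from right: [25, 31, 38]. Merged: [2, 3, 7, 9, 12, 12, 20, 25, 25, 31, 38]

Final merged array: [2, 3, 7, 9, 12, 12, 20, 25, 25, 31, 38]
Total comparisons: 8

The merged array is [2, 3, 7, 9, 12, 12, 20, 25, 25, 31, 38], requiring 8 comparisons. The merge step runs in O(n) time where n is the total number of elements.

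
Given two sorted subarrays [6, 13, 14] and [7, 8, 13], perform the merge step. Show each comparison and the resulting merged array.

Merging process:

Compare 6 vs 7: take 6 from left. Merged: [6]
Compare 13 vs 7: take 7 from right. Merged: [6, 7]
Compare 13 vs 8: take 8 from right. Merged: [6, 7, 8]
Compare 13 vs 13: take 13 from left. Merged: [6, 7, 8, 13]
Compare 14 vs 13: take 13 from right. Merged: [6, 7, 8, 13, 13]
Append remaining from left: [14]. Merged: [6, 7, 8, 13, 13, 14]

Final merged array: [6, 7, 8, 13, 13, 14]
Total comparisons: 5

The merged array is [6, 7, 8, 13, 13, 14], requiring 5 comparisons. The merge step runs in O(n) time where n is the total number of elements.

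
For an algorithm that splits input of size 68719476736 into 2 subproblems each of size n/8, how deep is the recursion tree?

For divide and conquer with division factor 8:

Problem sizes at each level:
Level 0: 68719476736
Level 1: 8589934592
Level 2: 1073741824
Level 3: 134217728
Level 4: 16777216
Level 5: 2097152
Level 6: 262144
Level 7: 32768
Level 8: 4096
Level 9: 512
Level 10: 64
Level 11: 8
Level 12: 1

The root is level 0 and the size-1 base case is level 12 (the tree spans levels 0 through 12, i.e. 13 levels counting the root), so the depth is the number of divisions: log_8(68719476736) = 12

The recursion tree depth is log_8(68719476736) = 12. At each level, the problem size is divided by 8, so it takes 12 divisions to reduce to a base case of size 1. The algorithm makes 2 recursive calls at each level.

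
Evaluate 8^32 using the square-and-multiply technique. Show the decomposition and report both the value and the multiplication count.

Computing 8^32 by squaring (build up from 8^1; each line after the first costs one multiplication):

8^1 = 8
8^2 = (8^1)^2 = 8^2 = 64
8^4 = (8^2)^2 = 64^2 = 4096
8^8 = (8^4)^2 = 4096^2 = 16777216
8^16 = (8^8)^2 = 16777216^2 = 281474976710656
8^32 = (8^16)^2 = 281474976710656^2 = 79228162514264337593543950336

Result: 79228162514264337593543950336
Multiplications needed: 5 (5 lines after 8^1)

8^32 = 79228162514264337593543950336. Using exponentiation by squaring, this requires 5 multiplications. The key idea: if the exponent is even, square the half-power; if odd, multiply by the base once.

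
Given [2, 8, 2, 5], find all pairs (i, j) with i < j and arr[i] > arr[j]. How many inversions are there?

Finding inversions in [2, 8, 2, 5]:

(1, 2): arr[1]=8 > arr[2]=2
(1, 3): arr[1]=8 > arr[3]=5

Total inversions: 2

The array has 2 inversion(s): (1,2), (1,3). Each pair (i,j) satisfies i < j and arr[i] > arr[j].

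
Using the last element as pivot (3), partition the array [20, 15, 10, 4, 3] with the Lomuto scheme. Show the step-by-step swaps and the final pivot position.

Lomuto partition with pivot = 3:

Initial array: [20, 15, 10, 4, 3]

arr[0]=20 > 3: no swap
arr[1]=15 > 3: no swap
arr[2]=10 > 3: no swap
arr[3]=4 > 3: no swap

Place pivot at position 0: [3, 15, 10, 4, 20]
Pivot position: 0

After partitioning with pivot 3, the array becomes [3, 15, 10, 4, 20]. The pivot is placed at index 0. All elements to the left of the pivot are <= 3, and all elements to the right are > 3.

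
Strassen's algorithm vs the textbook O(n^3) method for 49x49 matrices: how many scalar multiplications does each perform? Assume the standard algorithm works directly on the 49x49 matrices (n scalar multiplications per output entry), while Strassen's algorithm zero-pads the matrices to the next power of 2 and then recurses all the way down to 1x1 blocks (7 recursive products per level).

Matrix multiplication for 49x49 matrices:

Strassen's algorithm requires power-of-2 dimensions. Pad 49x49 to 64x64 (next power of 2).

Standard algorithm: 49^3 = 117649 multiplications
Strassen's algorithm: 7^(log2(64)) = 7^6 = 117649 multiplications
Savings: 117649 - 117649 = 0 multiplications

Standard: 117649 multiplications (49^3). Strassen: 117649 multiplications (7^6, after padding to 64x64). Strassen reduces 8 recursive multiplications to 7 at each level.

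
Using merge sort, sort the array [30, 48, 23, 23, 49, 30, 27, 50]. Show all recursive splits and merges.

Merge sort trace:

Split: [30, 48, 23, 23, 49, 30, 27, 50] -> [30, 48, 23, 23] and [49, 30, 27, 50]
  Split: [30, 48, 23, 23] -> [30, 48] and [23, 23]
    Split: [30, 48] -> [30] and [48]
    Merge: [30] + [48] -> [30, 48]
    Split: [23, 23] -> [23] and [23]
    Merge: [23] + [23] -> [23, 23]
  Merge: [30, 48] + [23, 23] -> [23, 23, 30, 48]
  Split: [49, 30, 27, 50] -> [49, 30] and [27, 50]
    Split: [49, 30] -> [49] and [30]
    Merge: [49] + [30] -> [30, 49]
    Split: [27, 50] -> [27] and [50]
    Merge: [27] + [50] -> [27, 50]
  Merge: [30, 49] + [27, 50] -> [27, 30, 49, 50]
Merge: [23, 23, 30, 48] + [27, 30, 49, 50] -> [23, 23, 27, 30, 30, 48, 49, 50]

Final sorted array: [23, 23, 27, 30, 30, 48, 49, 50]

The merge sort proceeds by recursively splitting the array and merging sorted halves.
After all merges, the sorted array is [23, 23, 27, 30, 30, 48, 49, 50].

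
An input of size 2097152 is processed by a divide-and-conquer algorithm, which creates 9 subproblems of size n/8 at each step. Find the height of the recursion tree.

For divide and conquer with division factor 8:

Problem sizes at each level:
Level 0: 2097152
Level 1: 262144
Level 2: 32768
Level 3: 4096
Level 4: 512
Level 5: 64
Level 6: 8
Level 7: 1

The root is level 0 and the size-1 base case is level 7 (the tree spans levels 0 through 7, i.e. 8 levels counting the root), so the depth is the number of divisions: log_8(2097152) = 7

The recursion tree depth is log_8(2097152) = 7. At each level, the problem size is divided by 8, so it takes 7 divisions to reduce to a base case of size 1. The algorithm makes 9 recursive calls at each level.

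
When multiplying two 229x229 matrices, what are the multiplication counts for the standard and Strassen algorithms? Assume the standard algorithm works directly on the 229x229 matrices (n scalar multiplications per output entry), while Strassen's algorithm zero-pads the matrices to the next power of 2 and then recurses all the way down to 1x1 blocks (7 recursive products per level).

Matrix multiplication for 229x229 matrices:

Strassen's algorithm requires power-of-2 dimensions. Pad 229x229 to 256x256 (next power of 2).

Standard algorithm: 229^3 = 12008989 multiplications
Strassen's algorithm: 7^(log2(256)) = 7^8 = 5764801 multiplications
Savings: 12008989 - 5764801 = 6244188 multiplications

Standard: 12008989 multiplications (229^3). Strassen: 5764801 multiplications (7^8, after padding to 256x256). Strassen reduces 8 recursive multiplications to 7 at each level.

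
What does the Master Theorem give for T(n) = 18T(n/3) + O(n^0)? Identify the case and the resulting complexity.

Master Theorem for T(n) = 18T(n/3) + O(n^0):

a = 18, b = 3, c = 0
log_b(a) = log_3(18) = 2.6309

Case 1: c = 0 < log_3(18) = 2.6309
T(n) = O(n^(log_3 18))

For T(n) = 18T(n/3) + O(n^0): log_3(18) = 2.6309. This is Case 1 of the Master Theorem (c < log_b(a), work dominated by leaves), giving O(n^(log_3 18)).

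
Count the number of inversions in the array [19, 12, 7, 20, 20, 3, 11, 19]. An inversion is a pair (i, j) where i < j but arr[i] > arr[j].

Finding inversions in [19, 12, 7, 20, 20, 3, 11, 19]:

(0, 1): arr[0]=19 > arr[1]=12
(0, 2): arr[0]=19 > arr[2]=7
(0, 5): arr[0]=19 > arr[5]=3
(0, 6): arr[0]=19 > arr[6]=11
(1, 2): arr[1]=12 > arr[2]=7
(1, 5): arr[1]=12 > arr[5]=3
(1, 6): arr[1]=12 > arr[6]=11
(2, 5): arr[2]=7 > arr[5]=3
(3, 5): arr[3]=20 > arr[5]=3
(3, 6): arr[3]=20 > arr[6]=11
(3, 7): arr[3]=20 > arr[7]=19
(4, 5): arr[4]=20 > arr[5]=3
(4, 6): arr[4]=20 > arr[6]=11
(4, 7): arr[4]=20 > arr[7]=19

Total inversions: 14

The array has 14 inversion(s): (0,1), (0,2), (0,5), (0,6), (1,2), (1,5), (1,6), (2,5), (3,5), (3,6), (3,7), (4,5), (4,6), (4,7). Each pair (i,j) satisfies i < j and arr[i] > arr[j].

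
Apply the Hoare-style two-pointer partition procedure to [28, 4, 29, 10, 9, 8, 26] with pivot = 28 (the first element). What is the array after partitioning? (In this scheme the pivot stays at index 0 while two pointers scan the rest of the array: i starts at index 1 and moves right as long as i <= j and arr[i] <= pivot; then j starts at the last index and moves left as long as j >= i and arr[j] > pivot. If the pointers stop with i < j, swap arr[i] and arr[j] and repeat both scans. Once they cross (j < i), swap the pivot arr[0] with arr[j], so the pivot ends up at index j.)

Hoare-style two-pointer partition with pivot = 28:

Initial array: [28, 4, 29, 10, 9, 8, 26]

Pointers start at i = 1, j = 6.
i stops at index 2 (arr[2]=29 > 28), j stops at index 6 (arr[6]=26 <= 28): swap arr[2] and arr[6], array becomes [28, 4, 26, 10, 9, 8, 29]
i ends at 6, j ends at 5: the pointers have crossed (j < i), so scanning stops.

Swap pivot arr[0] with arr[5] to place pivot at position 5: [8, 4, 26, 10, 9, 28, 29]
Pivot position: 5

After partitioning with pivot 28, the array becomes [8, 4, 26, 10, 9, 28, 29]. The pivot is placed at index 5. All elements to the left of the pivot are <= 28, and all elements to the right are > 28.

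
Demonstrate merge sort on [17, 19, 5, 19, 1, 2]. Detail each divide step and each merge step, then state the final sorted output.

Merge sort trace:

Split: [17, 19, 5, 19, 1, 2] -> [17, 19, 5] and [19, 1, 2]
  Split: [17, 19, 5] -> [17] and [19, 5]
    Split: [19, 5] -> [19] and [5]
    Merge: [19] + [5] -> [5, 19]
  Merge: [17] + [5, 19] -> [5, 17, 19]
  Split: [19, 1, 2] -> [19] and [1, 2]
    Split: [1, 2] -> [1] and [2]
    Merge: [1] + [2] -> [1, 2]
  Merge: [19] + [1, 2] -> [1, 2, 19]
Merge: [5, 17, 19] + [1, 2, 19] -> [1, 2, 5, 17, 19, 19]

Final sorted array: [1, 2, 5, 17, 19, 19]

The merge sort proceeds by recursively splitting the array and merging sorted halves.
After all merges, the sorted array is [1, 2, 5, 17, 19, 19].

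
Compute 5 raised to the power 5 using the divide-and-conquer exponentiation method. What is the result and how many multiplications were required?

Computing 5^5 by squaring (build up from 5^1; each line after the first costs one multiplication):

5^1 = 5
5^2 = (5^1)^2 = 5^2 = 25
5^4 = (5^2)^2 = 25^2 = 625
5^5 = 5 * 5^4 = 5 * 625 = 3125

Result: 3125
Multiplications needed: 3 (3 lines after 5^1)

5^5 = 3125. Using exponentiation by squaring, this requires 3 multiplications. The key idea: if the exponent is even, square the half-power; if odd, multiply by the base once.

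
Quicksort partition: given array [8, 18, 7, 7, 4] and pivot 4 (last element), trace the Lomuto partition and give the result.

Lomuto partition with pivot = 4:

Initial array: [8, 18, 7, 7, 4]

arr[0]=8 > 4: no swap
arr[1]=18 > 4: no swap
arr[2]=7 > 4: no swap
arr[3]=7 > 4: no swap

Place pivot at position 0: [4, 18, 7, 7, 8]
Pivot position: 0

After partitioning with pivot 4, the array becomes [4, 18, 7, 7, 8]. The pivot is placed at index 0. All elements to the left of the pivot are <= 4, and all elements to the right are > 4.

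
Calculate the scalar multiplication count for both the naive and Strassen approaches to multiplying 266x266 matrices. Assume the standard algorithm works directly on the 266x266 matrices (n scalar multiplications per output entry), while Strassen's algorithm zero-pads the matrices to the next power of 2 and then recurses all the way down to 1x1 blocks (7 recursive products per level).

Matrix multiplication for 266x266 matrices:

Strassen's algorithm requires power-of-2 dimensions. Pad 266x266 to 512x512 (next power of 2).

Standard algorithm: 266^3 = 18821096 multiplications
Strassen's algorithm: 7^(log2(512)) = 7^9 = 40353607 multiplications
Difference: 18821096 - 40353607 = -21532511 (Strassen uses MORE here due to padding overhead — for small or just-over-power-of-2 n, padding can outweigh the per-level savings)

Standard: 18821096 multiplications (266^3). Strassen: 40353607 multiplications (7^9, after padding to 512x512). Strassen reduces 8 recursive multiplications to 7 at each level.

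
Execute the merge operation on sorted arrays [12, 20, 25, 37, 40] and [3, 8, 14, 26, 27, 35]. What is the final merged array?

Merging process:

Compare 12 vs 3: take 3 from right. Merged: [3]
Compare 12 vs 8: take 8 from right. Merged: [3, 8]
Compare 12 vs 14: take 12 from left. Merged: [3, 8, 12]
Compare 20 vs 14: take 14 from right. Merged: [3, 8, 12, 14]
Compare 20 vs 26: take 20 from left. Merged: [3, 8, 12, 14, 20]
Compare 25 vs 26: take 25 from left. Merged: [3, 8, 12, 14, 20, 25]
Compare 37 vs 26: take 26 from right. Merged: [3, 8, 12, 14, 20, 25, 26]
Compare 37 vs 27: take 27 from right. Merged: [3, 8, 12, 14, 20, 25, 26, 27]
Compare 37 vs 35: take 35 from right. Merged: [3, 8, 12, 14, 20, 25, 26, 27, 35]
Append remaining from left: [37, 40]. Merged: [3, 8, 12, 14, 20, 25, 26, 27, 35, 37, 40]

Final merged array: [3, 8, 12, 14, 20, 25, 26, 27, 35, 37, 40]
Total comparisons: 9

The merged array is [3, 8, 12, 14, 20, 25, 26, 27, 35, 37, 40], requiring 9 comparisons. The merge step runs in O(n) time where n is the total number of elements.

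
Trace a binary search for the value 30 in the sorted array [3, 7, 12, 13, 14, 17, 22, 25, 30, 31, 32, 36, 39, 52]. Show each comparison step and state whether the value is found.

Binary search for 30 in [3, 7, 12, 13, 14, 17, 22, 25, 30, 31, 32, 36, 39, 52]:

lo=0, hi=13, mid=6, arr[mid]=22 -> 22 < 30, search right half
lo=7, hi=13, mid=10, arr[mid]=32 -> 32 > 30, search left half
lo=7, hi=9, mid=8, arr[mid]=30 -> Found target at index 8!

Binary search finds 30 at index 8 after 3 comparisons. The search repeatedly halves the search space by comparing with the middle element.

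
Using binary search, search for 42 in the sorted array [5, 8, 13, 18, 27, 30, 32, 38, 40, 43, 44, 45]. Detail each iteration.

Binary search for 42 in [5, 8, 13, 18, 27, 30, 32, 38, 40, 43, 44, 45]:

lo=0, hi=11, mid=5, arr[mid]=30 -> 30 < 42, search right half
lo=6, hi=11, mid=8, arr[mid]=40 -> 40 < 42, search right half
lo=9, hi=11, mid=10, arr[mid]=44 -> 44 > 42, search left half
lo=9, hi=9, mid=9, arr[mid]=43 -> 43 > 42, search left half
lo=9 > hi=8, target 42 not found

Binary search determines that 42 is not in the array after 4 comparisons. The search space was exhausted without finding the target.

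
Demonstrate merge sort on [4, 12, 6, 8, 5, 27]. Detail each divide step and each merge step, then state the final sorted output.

Merge sort trace:

Split: [4, 12, 6, 8, 5, 27] -> [4, 12, 6] and [8, 5, 27]
  Split: [4, 12, 6] -> [4] and [12, 6]
    Split: [12, 6] -> [12] and [6]
    Merge: [12] + [6] -> [6, 12]
  Merge: [4] + [6, 12] -> [4, 6, 12]
  Split: [8, 5, 27] -> [8] and [5, 27]
    Split: [5, 27] -> [5] and [27]
    Merge: [5] + [27] -> [5, 27]
  Merge: [8] + [5, 27] -> [5, 8, 27]
Merge: [4, 6, 12] + [5, 8, 27] -> [4, 5, 6, 8, 12, 27]

Final sorted array: [4, 5, 6, 8, 12, 27]

The merge sort proceeds by recursively splitting the array and merging sorted halves.
After all merges, the sorted array is [4, 5, 6, 8, 12, 27].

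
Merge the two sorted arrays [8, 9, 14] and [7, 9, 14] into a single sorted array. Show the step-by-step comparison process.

Merging process:

Compare 8 vs 7: take 7 from right. Merged: [7]
Compare 8 vs 9: take 8 from left. Merged: [7, 8]
Compare 9 vs 9: take 9 from left. Merged: [7, 8, 9]
Compare 14 vs 9: take 9 from right. Merged: [7, 8, 9, 9]
Compare 14 vs 14: take 14 from left. Merged: [7, 8, 9, 9, 14]
Append remaining from right: [14]. Merged: [7, 8, 9, 9, 14, 14]

Final merged array: [7, 8, 9, 9, 14, 14]
Total comparisons: 5

The merged array is [7, 8, 9, 9, 14, 14], requiring 5 comparisons. The merge step runs in O(n) time where n is the total number of elements.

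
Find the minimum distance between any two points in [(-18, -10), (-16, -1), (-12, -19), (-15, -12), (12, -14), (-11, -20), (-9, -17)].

Computing all pairwise distances among 7 points:

d((-18, -10), (-16, -1)) = 9.2195
d((-18, -10), (-12, -19)) = 10.8167
d((-18, -10), (-15, -12)) = 3.6056
d((-18, -10), (12, -14)) = 30.2655
d((-18, -10), (-11, -20)) = 12.2066
d((-18, -10), (-9, -17)) = 11.4018
d((-16, -1), (-12, -19)) = 18.4391
d((-16, -1), (-15, -12)) = 11.0454
d((-16, -1), (12, -14)) = 30.8707
d((-16, -1), (-11, -20)) = 19.6469
d((-16, -1), (-9, -17)) = 17.4642
d((-12, -19), (-15, -12)) = 7.6158
d((-12, -19), (12, -14)) = 24.5153
d((-12, -19), (-11, -20)) = 1.4142 <-- minimum
d((-12, -19), (-9, -17)) = 3.6056
d((-15, -12), (12, -14)) = 27.074
d((-15, -12), (-11, -20)) = 8.9443
d((-15, -12), (-9, -17)) = 7.8102
d((12, -14), (-11, -20)) = 23.7697
d((12, -14), (-9, -17)) = 21.2132
d((-11, -20), (-9, -17)) = 3.6056

Closest pair: (-12, -19) and (-11, -20) with distance 1.4142

The closest pair is (-12, -19) and (-11, -20) with Euclidean distance 1.4142. For 7 points, brute-force pairwise comparison is shown above. For large n, the divide-and-conquer algorithm (sort by x, recurse on halves, check the dividing strip) achieves O(n log n).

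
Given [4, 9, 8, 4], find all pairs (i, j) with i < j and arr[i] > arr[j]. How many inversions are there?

Finding inversions in [4, 9, 8, 4]:

(1, 2): arr[1]=9 > arr[2]=8
(1, 3): arr[1]=9 > arr[3]=4
(2, 3): arr[2]=8 > arr[3]=4

Total inversions: 3

The array has 3 inversion(s): (1,2), (1,3), (2,3). Each pair (i,j) satisfies i < j and arr[i] > arr[j].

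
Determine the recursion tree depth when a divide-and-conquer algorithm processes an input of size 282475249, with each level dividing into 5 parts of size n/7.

For divide and conquer with division factor 7:

Problem sizes at each level:
Level 0: 282475249
Level 1: 40353607
Level 2: 5764801
Level 3: 823543
Level 4: 117649
Level 5: 16807
Level 6: 2401
Level 7: 343
Level 8: 49
Level 9: 7
Level 10: 1

The root is level 0 and the size-1 base case is level 10 (the tree spans levels 0 through 10, i.e. 11 levels counting the root), so the depth is the number of divisions: log_7(282475249) = 10

The recursion tree depth is log_7(282475249) = 10. At each level, the problem size is divided by 7, so it takes 10 divisions to reduce to a base case of size 1. The algorithm makes 5 recursive calls at each level.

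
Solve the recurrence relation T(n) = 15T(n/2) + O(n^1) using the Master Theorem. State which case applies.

Master Theorem for T(n) = 15T(n/2) + O(n^1):

a = 15, b = 2, c = 1
log_b(a) = log_2(15) = 3.9069

Case 1: c = 1 < log_2(15) = 3.9069
T(n) = O(n^(log_2 15))

For T(n) = 15T(n/2) + O(n^1): log_2(15) = 3.9069. This is Case 1 of the Master Theorem (c < log_b(a), work dominated by leaves), giving O(n^(log_2 15)).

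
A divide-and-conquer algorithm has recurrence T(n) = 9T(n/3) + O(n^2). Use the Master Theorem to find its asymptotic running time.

Master Theorem for T(n) = 9T(n/3) + O(n^2):

a = 9, b = 3, c = 2
log_b(a) = log_3(9) = 2.0000

Case 2: c = 2 = log_3(9) = 2.0000
T(n) = O(n^2 log n) = O(n^2 log n)

For T(n) = 9T(n/3) + O(n^2): log_3(9) = 2.0000. This is Case 2 of the Master Theorem (c = log_b(a), equal work at all levels), giving O(n^2 log n).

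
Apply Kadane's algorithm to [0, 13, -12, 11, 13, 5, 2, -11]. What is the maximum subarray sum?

Using Kadane's algorithm on [0, 13, -12, 11, 13, 5, 2, -11]:

Scanning through the array:
Position 1 (value 13): max_ending_here = 13, max_so_far = 13
Position 2 (value -12): max_ending_here = 1, max_so_far = 13
Position 3 (value 11): max_ending_here = 12, max_so_far = 13
Position 4 (value 13): max_ending_here = 25, max_so_far = 25
Position 5 (value 5): max_ending_here = 30, max_so_far = 30
Position 6 (value 2): max_ending_here = 32, max_so_far = 32
Position 7 (value -11): max_ending_here = 21, max_so_far = 32

Maximum subarray: [0, 13, -12, 11, 13, 5, 2]
Maximum sum: 32

The maximum subarray is [0, 13, -12, 11, 13, 5, 2] with sum 32. This subarray runs from index 0 to index 6.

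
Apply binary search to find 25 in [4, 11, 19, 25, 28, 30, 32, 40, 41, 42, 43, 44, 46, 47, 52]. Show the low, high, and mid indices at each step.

Binary search for 25 in [4, 11, 19, 25, 28, 30, 32, 40, 41, 42, 43, 44, 46, 47, 52]:

lo=0, hi=14, mid=7, arr[mid]=40 -> 40 > 25, search left half
lo=0, hi=6, mid=3, arr[mid]=25 -> Found target at index 3!

Binary search finds 25 at index 3 after 2 comparisons. The search repeatedly halves the search space by comparing with the middle element.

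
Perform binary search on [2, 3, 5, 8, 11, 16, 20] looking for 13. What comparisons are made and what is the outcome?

Binary search for 13 in [2, 3, 5, 8, 11, 16, 20]:

lo=0, hi=6, mid=3, arr[mid]=8 -> 8 < 13, search right half
lo=4, hi=6, mid=5, arr[mid]=16 -> 16 > 13, search left half
lo=4, hi=4, mid=4, arr[mid]=11 -> 11 < 13, search right half
lo=5 > hi=4, target 13 not found

Binary search determines that 13 is not in the array after 3 comparisons. The search space was exhausted without finding the target.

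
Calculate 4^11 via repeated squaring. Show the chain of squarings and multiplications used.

Computing 4^11 by squaring (build up from 4^1; each line after the first costs one multiplication):

4^1 = 4
4^2 = (4^1)^2 = 4^2 = 16
4^4 = (4^2)^2 = 16^2 = 256
4^5 = 4 * 4^4 = 4 * 256 = 1024
4^10 = (4^5)^2 = 1024^2 = 1048576
4^11 = 4 * 4^10 = 4 * 1048576 = 4194304

Result: 4194304
Multiplications needed: 5 (5 lines after 4^1)

4^11 = 4194304. Using exponentiation by squaring, this requires 5 multiplications. The key idea: if the exponent is even, square the half-power; if odd, multiply by the base once.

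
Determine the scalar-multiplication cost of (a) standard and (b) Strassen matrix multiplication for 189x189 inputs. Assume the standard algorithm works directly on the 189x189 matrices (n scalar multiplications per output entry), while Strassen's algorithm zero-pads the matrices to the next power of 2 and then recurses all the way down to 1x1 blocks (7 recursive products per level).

Matrix multiplication for 189x189 matrices:

Strassen's algorithm requires power-of-2 dimensions. Pad 189x189 to 256x256 (next power of 2).

Standard algorithm: 189^3 = 6751269 multiplications
Strassen's algorithm: 7^(log2(256)) = 7^8 = 5764801 multiplications
Savings: 6751269 - 5764801 = 986468 multiplications

Standard: 6751269 multiplications (189^3). Strassen: 5764801 multiplications (7^8, after padding to 256x256). Strassen reduces 8 recursive multiplications to 7 at each level.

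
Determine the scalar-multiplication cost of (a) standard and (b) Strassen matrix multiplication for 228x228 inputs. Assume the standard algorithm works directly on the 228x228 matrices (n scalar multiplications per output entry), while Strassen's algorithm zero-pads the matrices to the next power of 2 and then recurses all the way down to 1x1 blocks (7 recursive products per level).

Matrix multiplication for 228x228 matrices:

Strassen's algorithm requires power-of-2 dimensions. Pad 228x228 to 256x256 (next power of 2).

Standard algorithm: 228^3 = 11852352 multiplications
Strassen's algorithm: 7^(log2(256)) = 7^8 = 5764801 multiplications
Savings: 11852352 - 5764801 = 6087551 multiplications

Standard: 11852352 multiplications (228^3). Strassen: 5764801 multiplications (7^8, after padding to 256x256). Strassen reduces 8 recursive multiplications to 7 at each level.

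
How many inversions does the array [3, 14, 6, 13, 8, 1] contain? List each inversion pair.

Finding inversions in [3, 14, 6, 13, 8, 1]:

(0, 5): arr[0]=3 > arr[5]=1
(1, 2): arr[1]=14 > arr[2]=6
(1, 3): arr[1]=14 > arr[3]=13
(1, 4): arr[1]=14 > arr[4]=8
(1, 5): arr[1]=14 > arr[5]=1
(2, 5): arr[2]=6 > arr[5]=1
(3, 4): arr[3]=13 > arr[4]=8
(3, 5): arr[3]=13 > arr[5]=1
(4, 5): arr[4]=8 > arr[5]=1

Total inversions: 9

The array has 9 inversion(s): (0,5), (1,2), (1,3), (1,4), (1,5), (2,5), (3,4), (3,5), (4,5). Each pair (i,j) satisfies i < j and arr[i] > arr[j].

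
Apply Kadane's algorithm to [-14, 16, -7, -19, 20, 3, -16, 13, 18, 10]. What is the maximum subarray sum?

Using Kadane's algorithm on [-14, 16, -7, -19, 20, 3, -16, 13, 18, 10]:

Scanning through the array:
Position 1 (value 16): max_ending_here = 16, max_so_far = 16
Position 2 (value -7): max_ending_here = 9, max_so_far = 16
Position 3 (value -19): max_ending_here = -10, max_so_far = 16
Position 4 (value 20): max_ending_here = 20, max_so_far = 20
Position 5 (value 3): max_ending_here = 23, max_so_far = 23
Position 6 (value -16): max_ending_here = 7, max_so_far = 23
Position 7 (value 13): max_ending_here = 20, max_so_far = 23
Position 8 (value 18): max_ending_here = 38, max_so_far = 38
Position 9 (value 10): max_ending_here = 48, max_so_far = 48

Maximum subarray: [20, 3, -16, 13, 18, 10]
Maximum sum: 48

The maximum subarray is [20, 3, -16, 13, 18, 10] with sum 48. This subarray runs from index 4 to index 9.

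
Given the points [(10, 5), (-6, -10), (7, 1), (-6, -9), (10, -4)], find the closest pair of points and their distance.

Computing all pairwise distances among 5 points:

d((10, 5), (-6, -10)) = 21.9317
d((10, 5), (7, 1)) = 5.0
d((10, 5), (-6, -9)) = 21.2603
d((10, 5), (10, -4)) = 9.0
d((-6, -10), (7, 1)) = 17.0294
d((-6, -10), (-6, -9)) = 1.0 <-- minimum
d((-6, -10), (10, -4)) = 17.088
d((7, 1), (-6, -9)) = 16.4012
d((7, 1), (10, -4)) = 5.831
d((-6, -9), (10, -4)) = 16.7631

Closest pair: (-6, -10) and (-6, -9) with distance 1.0

The closest pair is (-6, -10) and (-6, -9) with Euclidean distance 1.0. For 5 points, brute-force pairwise comparison is shown above. For large n, the divide-and-conquer algorithm (sort by x, recurse on halves, check the dividing strip) achieves O(n log n).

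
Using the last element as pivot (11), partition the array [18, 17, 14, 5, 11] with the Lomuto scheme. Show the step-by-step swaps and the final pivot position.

Lomuto partition with pivot = 11:

Initial array: [18, 17, 14, 5, 11]

arr[0]=18 > 11: no swap
arr[1]=17 > 11: no swap
arr[2]=14 > 11: no swap
arr[3]=5 <= 11: swap with position 0, array becomes [5, 17, 14, 18, 11]

Place pivot at position 1: [5, 11, 14, 18, 17]
Pivot position: 1

After partitioning with pivot 11, the array becomes [5, 11, 14, 18, 17]. The pivot is placed at index 1. All elements to the left of the pivot are <= 11, and all elements to the right are > 11.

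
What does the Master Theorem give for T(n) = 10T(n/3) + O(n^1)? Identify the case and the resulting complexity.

Master Theorem for T(n) = 10T(n/3) + O(n^1):

a = 10, b = 3, c = 1
log_b(a) = log_3(10) = 2.0959

Case 1: c = 1 < log_3(10) = 2.0959
T(n) = O(n^(log_3 10))

For T(n) = 10T(n/3) + O(n^1): log_3(10) = 2.0959. This is Case 1 of the Master Theorem (c < log_b(a), work dominated by leaves), giving O(n^(log_3 10)).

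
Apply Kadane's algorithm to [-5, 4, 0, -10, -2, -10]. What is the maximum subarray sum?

Using Kadane's algorithm on [-5, 4, 0, -10, -2, -10]:

Scanning through the array:
Position 1 (value 4): max_ending_here = 4, max_so_far = 4
Position 2 (value 0): max_ending_here = 4, max_so_far = 4
Position 3 (value -10): max_ending_here = -6, max_so_far = 4
Position 4 (value -2): max_ending_here = -2, max_so_far = 4
Position 5 (value -10): max_ending_here = -10, max_so_far = 4

Maximum subarray: [4]
Maximum sum: 4

The maximum subarray is [4] with sum 4. This subarray runs from index 1 to index 1.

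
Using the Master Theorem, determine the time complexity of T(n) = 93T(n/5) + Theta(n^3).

Master Theorem for T(n) = 93T(n/5) + O(n^3):

a = 93, b = 5, c = 3
log_b(a) = log_5(93) = 2.8163

Case 3: c = 3 > log_5(93) = 2.8163
T(n) = O(n^3) = O(n^3)

For T(n) = 93T(n/5) + O(n^3): log_5(93) = 2.8163. This is Case 3 of the Master Theorem (c > log_b(a), work dominated by root), giving O(n^3).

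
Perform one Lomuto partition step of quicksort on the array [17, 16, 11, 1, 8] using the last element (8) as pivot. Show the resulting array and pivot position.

Lomuto partition with pivot = 8:

Initial array: [17, 16, 11, 1, 8]

arr[0]=17 > 8: no swap
arr[1]=16 > 8: no swap
arr[2]=11 > 8: no swap
arr[3]=1 <= 8: swap with position 0, array becomes [1, 16, 11, 17, 8]

Place pivot at position 1: [1, 8, 11, 17, 16]
Pivot position: 1

After partitioning with pivot 8, the array becomes [1, 8, 11, 17, 16]. The pivot is placed at index 1. All elements to the left of the pivot are <= 8, and all elements to the right are > 8.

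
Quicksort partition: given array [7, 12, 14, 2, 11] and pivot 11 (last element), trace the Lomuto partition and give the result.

Lomuto partition with pivot = 11:

Initial array: [7, 12, 14, 2, 11]

arr[0]=7 <= 11: swap with position 0, array becomes [7, 12, 14, 2, 11]
arr[1]=12 > 11: no swap
arr[2]=14 > 11: no swap
arr[3]=2 <= 11: swap with position 1, array becomes [7, 2, 14, 12, 11]

Place pivot at position 2: [7, 2, 11, 12, 14]
Pivot position: 2

After partitioning with pivot 11, the array becomes [7, 2, 11, 12, 14]. The pivot is placed at index 2. All elements to the left of the pivot are <= 11, and all elements to the right are > 11.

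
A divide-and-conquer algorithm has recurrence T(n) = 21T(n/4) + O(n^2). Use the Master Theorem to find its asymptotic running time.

Master Theorem for T(n) = 21T(n/4) + O(n^2):

a = 21, b = 4, c = 2
log_b(a) = log_4(21) = 2.1962

Case 1: c = 2 < log_4(21) = 2.1962
T(n) = O(n^(log_4 21))

For T(n) = 21T(n/4) + O(n^2): log_4(21) = 2.1962. This is Case 1 of the Master Theorem (c < log_b(a), work dominated by leaves), giving O(n^(log_4 21)).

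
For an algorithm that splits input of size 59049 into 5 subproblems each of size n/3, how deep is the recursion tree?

For divide and conquer with division factor 3:

Problem sizes at each level:
Level 0: 59049
Level 1: 19683
Level 2: 6561
Level 3: 2187
Level 4: 729
Level 5: 243
Level 6: 81
Level 7: 27
Level 8: 9
Level 9: 3
Level 10: 1

The root is level 0 and the size-1 base case is level 10 (the tree spans levels 0 through 10, i.e. 11 levels counting the root), so the depth is the number of divisions: log_3(59049) = 10

The recursion tree depth is log_3(59049) = 10. At each level, the problem size is divided by 3, so it takes 10 divisions to reduce to a base case of size 1. The algorithm makes 5 recursive calls at each level.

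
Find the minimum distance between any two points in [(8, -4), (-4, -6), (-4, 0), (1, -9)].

Computing all pairwise distances among 4 points:

d((8, -4), (-4, -6)) = 12.1655
d((8, -4), (-4, 0)) = 12.6491
d((8, -4), (1, -9)) = 8.6023
d((-4, -6), (-4, 0)) = 6.0
d((-4, -6), (1, -9)) = 5.831 <-- minimum
d((-4, 0), (1, -9)) = 10.2956

Closest pair: (-4, -6) and (1, -9) with distance 5.831

The closest pair is (-4, -6) and (1, -9) with Euclidean distance 5.831. For 4 points, brute-force pairwise comparison is shown above. For large n, the divide-and-conquer algorithm (sort by x, recurse on halves, check the dividing strip) achieves O(n log n).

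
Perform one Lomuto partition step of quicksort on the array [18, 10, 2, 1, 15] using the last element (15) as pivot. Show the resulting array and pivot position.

Lomuto partition with pivot = 15:

Initial array: [18, 10, 2, 1, 15]

arr[0]=18 > 15: no swap
arr[1]=10 <= 15: swap with position 0, array becomes [10, 18, 2, 1, 15]
arr[2]=2 <= 15: swap with position 1, array becomes [10, 2, 18, 1, 15]
arr[3]=1 <= 15: swap with position 2, array becomes [10, 2, 1, 18, 15]

Place pivot at position 3: [10, 2, 1, 15, 18]
Pivot position: 3

After partitioning with pivot 15, the array becomes [10, 2, 1, 15, 18]. The pivot is placed at index 3. All elements to the left of the pivot are <= 15, and all elements to the right are > 15.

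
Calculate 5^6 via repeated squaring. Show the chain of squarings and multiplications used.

Computing 5^6 by squaring (build up from 5^1; each line after the first costs one multiplication):

5^1 = 5
5^2 = (5^1)^2 = 5^2 = 25
5^3 = 5 * 5^2 = 5 * 25 = 125
5^6 = (5^3)^2 = 125^2 = 15625

Result: 15625
Multiplications needed: 3 (3 lines after 5^1)

5^6 = 15625. Using exponentiation by squaring, this requires 3 multiplications. The key idea: if the exponent is even, square the half-power; if odd, multiply by the base once.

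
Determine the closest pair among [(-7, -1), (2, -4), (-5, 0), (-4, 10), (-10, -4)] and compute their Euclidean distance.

Computing all pairwise distances among 5 points:

d((-7, -1), (2, -4)) = 9.4868
d((-7, -1), (-5, 0)) = 2.2361 <-- minimum
d((-7, -1), (-4, 10)) = 11.4018
d((-7, -1), (-10, -4)) = 4.2426
d((2, -4), (-5, 0)) = 8.0623
d((2, -4), (-4, 10)) = 15.2315
d((2, -4), (-10, -4)) = 12.0
d((-5, 0), (-4, 10)) = 10.0499
d((-5, 0), (-10, -4)) = 6.4031
d((-4, 10), (-10, -4)) = 15.2315

Closest pair: (-7, -1) and (-5, 0) with distance 2.2361

The closest pair is (-7, -1) and (-5, 0) with Euclidean distance 2.2361. For 5 points, brute-force pairwise comparison is shown above. For large n, the divide-and-conquer algorithm (sort by x, recurse on halves, check the dividing strip) achieves O(n log n).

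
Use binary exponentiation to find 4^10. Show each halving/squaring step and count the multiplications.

Computing 4^10 by squaring (build up from 4^1; each line after the first costs one multiplication):

4^1 = 4
4^2 = (4^1)^2 = 4^2 = 16
4^4 = (4^2)^2 = 16^2 = 256
4^5 = 4 * 4^4 = 4 * 256 = 1024
4^10 = (4^5)^2 = 1024^2 = 1048576

Result: 1048576
Multiplications needed: 4 (4 lines after 4^1)

4^10 = 1048576. Using exponentiation by squaring, this requires 4 multiplications. The key idea: if the exponent is even, square the half-power; if odd, multiply by the base once.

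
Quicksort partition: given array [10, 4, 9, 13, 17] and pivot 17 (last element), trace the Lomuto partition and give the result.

Lomuto partition with pivot = 17:

Initial array: [10, 4, 9, 13, 17]

arr[0]=10 <= 17: swap with position 0, array becomes [10, 4, 9, 13, 17]
arr[1]=4 <= 17: swap with position 1, array becomes [10, 4, 9, 13, 17]
arr[2]=9 <= 17: swap with position 2, array becomes [10, 4, 9, 13, 17]
arr[3]=13 <= 17: swap with position 3, array becomes [10, 4, 9, 13, 17]

Place pivot at position 4: [10, 4, 9, 13, 17]
Pivot position: 4

After partitioning with pivot 17, the array becomes [10, 4, 9, 13, 17]. The pivot is placed at index 4. All elements to the left of the pivot are <= 17, and all elements to the right are > 17.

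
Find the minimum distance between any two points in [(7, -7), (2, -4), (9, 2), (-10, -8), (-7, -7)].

Computing all pairwise distances among 5 points:

d((7, -7), (2, -4)) = 5.831
d((7, -7), (9, 2)) = 9.2195
d((7, -7), (-10, -8)) = 17.0294
d((7, -7), (-7, -7)) = 14.0
d((2, -4), (9, 2)) = 9.2195
d((2, -4), (-10, -8)) = 12.6491
d((2, -4), (-7, -7)) = 9.4868
d((9, 2), (-10, -8)) = 21.4709
d((9, 2), (-7, -7)) = 18.3576
d((-10, -8), (-7, -7)) = 3.1623 <-- minimum

Closest pair: (-10, -8) and (-7, -7) with distance 3.1623

The closest pair is (-10, -8) and (-7, -7) with Euclidean distance 3.1623. For 5 points, brute-force pairwise comparison is shown above. For large n, the divide-and-conquer algorithm (sort by x, recurse on halves, check the dividing strip) achieves O(n log n).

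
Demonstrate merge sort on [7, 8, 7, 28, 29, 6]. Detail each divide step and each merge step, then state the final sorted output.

Merge sort trace:

Split: [7, 8, 7, 28, 29, 6] -> [7, 8, 7] and [28, 29, 6]
  Split: [7, 8, 7] -> [7] and [8, 7]
    Split: [8, 7] -> [8] and [7]
    Merge: [8] + [7] -> [7, 8]
  Merge: [7] + [7, 8] -> [7, 7, 8]
  Split: [28, 29, 6] -> [28] and [29, 6]
    Split: [29, 6] -> [29] and [6]
    Merge: [29] + [6] -> [6, 29]
  Merge: [28] + [6, 29] -> [6, 28, 29]
Merge: [7, 7, 8] + [6, 28, 29] -> [6, 7, 7, 8, 28, 29]

Final sorted array: [6, 7, 7, 8, 28, 29]

The merge sort proceeds by recursively splitting the array and merging sorted halves.
After all merges, the sorted array is [6, 7, 7, 8, 28, 29].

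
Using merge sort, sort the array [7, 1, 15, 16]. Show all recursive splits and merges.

Merge sort trace:

Split: [7, 1, 15, 16] -> [7, 1] and [15, 16]
  Split: [7, 1] -> [7] and [1]
  Merge: [7] + [1] -> [1, 7]
  Split: [15, 16] -> [15] and [16]
  Merge: [15] + [16] -> [15, 16]
Merge: [1, 7] + [15, 16] -> [1, 7, 15, 16]

Final sorted array: [1, 7, 15, 16]

The merge sort proceeds by recursively splitting the array and merging sorted halves.
After all merges, the sorted array is [1, 7, 15, 16].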